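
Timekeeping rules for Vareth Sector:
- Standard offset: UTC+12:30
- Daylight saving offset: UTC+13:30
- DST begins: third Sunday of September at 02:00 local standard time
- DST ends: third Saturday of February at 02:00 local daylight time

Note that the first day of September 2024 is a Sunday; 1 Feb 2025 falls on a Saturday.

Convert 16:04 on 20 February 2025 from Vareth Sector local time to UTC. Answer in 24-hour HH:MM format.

03:34

1 September 2024 is a Sunday, so the first Sunday is September 1 and the third is September 15.
1 February 2025 is a Saturday, so the first Saturday is February 1 and the third is February 15.
Daylight saving runs 15 September 2024 – 15 February 2025; 20 February 2025 is outside that window, so Vareth Sector is on standard time at UTC+12:30.
16:04 local − 12h30m = 03:34 UTC.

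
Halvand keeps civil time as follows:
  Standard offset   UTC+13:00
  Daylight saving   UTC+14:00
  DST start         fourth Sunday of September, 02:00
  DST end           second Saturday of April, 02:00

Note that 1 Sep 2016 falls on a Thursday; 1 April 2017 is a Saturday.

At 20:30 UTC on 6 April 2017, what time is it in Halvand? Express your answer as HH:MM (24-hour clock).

1 September 2016 is a Thursday, so the first Sunday is September 4 and the fourth is September 25.
1 April 2017 is a Saturday, so the first Saturday is April 1 and the second is April 8.
At the standard offset (UTC+13:00), 20:30 UTC + 13h = 09:30 Halvand standard time (rolling into the next day, 7 April 2017).
Daylight saving runs 25 September 2016 – 8 April 2017; the standard-time date in Halvand, 7 April 2017, is inside that window, so Halvand is at UTC+14:00.
20:30 UTC + 14h = 10:30 local (rolling into the next day, 7 April 2017).

10:30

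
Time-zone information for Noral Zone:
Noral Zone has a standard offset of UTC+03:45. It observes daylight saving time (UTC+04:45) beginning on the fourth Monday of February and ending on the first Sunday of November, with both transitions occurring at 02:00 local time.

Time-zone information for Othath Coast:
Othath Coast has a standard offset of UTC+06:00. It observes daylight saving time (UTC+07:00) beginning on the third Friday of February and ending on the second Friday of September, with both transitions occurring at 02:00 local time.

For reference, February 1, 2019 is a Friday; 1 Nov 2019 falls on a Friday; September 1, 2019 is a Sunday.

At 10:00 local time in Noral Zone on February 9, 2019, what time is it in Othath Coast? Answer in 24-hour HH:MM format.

12:15

1 February 2019 is a Friday, so the first Monday is February 4 and the fourth is February 25.
1 November 2019 is a Friday, so the first Sunday is November 3.
February 9, 2019 is outside the daylight-saving period (25 February – 3 November), so Noral Zone is on standard time, UTC+03:45.
10:00 Noral Zone − 3h45m = 06:15 UTC.
1 February 2019 is a Friday, so the first Friday is February 1 and the third is February 15.
1 September 2019 is a Sunday, so the first Friday is September 6 and the second is September 13.
At the standard offset (UTC+06:00), 06:15 UTC + 6h = 12:15 Othath Coast standard time.
The standard-time date in Othath Coast, February 9, 2019, is outside the daylight-saving period (15 February – 13 September), so Othath Coast is on standard time, UTC+06:00.
06:15 UTC + 6h = 12:15 Othath Coast.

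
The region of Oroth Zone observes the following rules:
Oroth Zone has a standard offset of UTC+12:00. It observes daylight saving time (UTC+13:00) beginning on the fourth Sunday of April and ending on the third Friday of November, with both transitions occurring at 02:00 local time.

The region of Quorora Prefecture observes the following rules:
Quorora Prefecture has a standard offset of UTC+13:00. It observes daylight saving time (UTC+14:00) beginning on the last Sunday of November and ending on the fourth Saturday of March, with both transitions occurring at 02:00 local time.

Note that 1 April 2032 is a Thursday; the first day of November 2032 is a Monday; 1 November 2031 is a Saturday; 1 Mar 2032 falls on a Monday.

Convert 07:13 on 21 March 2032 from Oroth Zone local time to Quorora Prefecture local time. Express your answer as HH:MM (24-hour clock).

09:13

1 April 2032 is a Thursday, so the first Sunday is April 4 and the fourth is April 25.
1 November 2032 is a Monday, so the first Friday is November 5 and the third is November 19.
21 March 2032 does not fall between 25 April and 19 November, so daylight saving is not in effect and Oroth Zone is at UTC+12:00.
07:13 Oroth Zone − 12h = 19:13 UTC (rolling into the previous day, 20 March 2032).
1 November 2031 is a Saturday, so Sundays fall on 2, 9, 16, 23, 30; the last is November 30.
1 March 2032 is a Monday, so the first Saturday is March 6 and the fourth is March 27.
At the standard offset (UTC+13:00), 19:13 UTC + 13h = 08:13 Quorora Prefecture standard time (rolling into the next day, 21 March 2032).
The standard-time date in Quorora Prefecture, 21 March 2032, lies within the daylight-saving period (30 November 2031 – 27 March 2032), so Quorora Prefecture is on daylight time, UTC+14:00.
19:13 UTC + 14h = 09:13 Quorora Prefecture (rolling into the next day, 21 March 2032).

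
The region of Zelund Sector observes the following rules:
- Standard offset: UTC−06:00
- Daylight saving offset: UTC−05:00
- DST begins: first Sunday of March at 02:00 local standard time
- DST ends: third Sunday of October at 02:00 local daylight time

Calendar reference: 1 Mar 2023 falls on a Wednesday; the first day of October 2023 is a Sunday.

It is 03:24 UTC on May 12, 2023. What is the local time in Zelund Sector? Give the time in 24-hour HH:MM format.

22:24

1 March 2023 is a Wednesday, so the first Sunday is March 5.
1 October 2023 is a Sunday, so the first Sunday is October 1 and the third is October 15.
At the standard offset (UTC−06:00), 03:24 UTC − 6h = 21:24 Zelund Sector standard time (rolling into the previous day, 11 May 2023).
Daylight saving runs 5 March – 15 October; the standard-time date in Zelund Sector, May 11, 2023, is inside that window, so Zelund Sector is at UTC−05:00.
03:24 UTC − 5h = 22:24 local (rolling into the previous day, 11 May 2023).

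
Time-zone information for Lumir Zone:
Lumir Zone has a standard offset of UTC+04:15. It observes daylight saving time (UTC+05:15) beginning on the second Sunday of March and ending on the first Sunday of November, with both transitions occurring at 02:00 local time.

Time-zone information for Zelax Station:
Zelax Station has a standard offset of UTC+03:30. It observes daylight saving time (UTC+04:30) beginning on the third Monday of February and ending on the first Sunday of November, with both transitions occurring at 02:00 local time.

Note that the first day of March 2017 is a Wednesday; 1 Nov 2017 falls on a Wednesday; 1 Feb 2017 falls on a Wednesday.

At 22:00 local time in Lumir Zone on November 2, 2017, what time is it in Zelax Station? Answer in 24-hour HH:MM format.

21:15

1 March 2017 is a Wednesday, so the first Sunday is March 5 and the second is March 12.
1 November 2017 is a Wednesday, so the first Sunday is November 5.
November 2, 2017 lies within the daylight-saving period (12 March – 5 November), so Lumir Zone is on daylight time, UTC+05:15.
22:00 Lumir Zone − 5h15m = 16:45 UTC.
1 February 2017 is a Wednesday, so the first Monday is February 6 and the third is February 20.
1 November 2017 is a Wednesday, so the first Sunday is November 5.
At the standard offset (UTC+03:30), 16:45 UTC + 3h30m = 20:15 Zelax Station standard time.
Daylight saving runs 20 February – 5 November; the standard-time date in Zelax Station, November 2, 2017, is inside that window, so Zelax Station is at UTC+04:30.
16:45 UTC + 4h30m = 21:15 Zelax Station.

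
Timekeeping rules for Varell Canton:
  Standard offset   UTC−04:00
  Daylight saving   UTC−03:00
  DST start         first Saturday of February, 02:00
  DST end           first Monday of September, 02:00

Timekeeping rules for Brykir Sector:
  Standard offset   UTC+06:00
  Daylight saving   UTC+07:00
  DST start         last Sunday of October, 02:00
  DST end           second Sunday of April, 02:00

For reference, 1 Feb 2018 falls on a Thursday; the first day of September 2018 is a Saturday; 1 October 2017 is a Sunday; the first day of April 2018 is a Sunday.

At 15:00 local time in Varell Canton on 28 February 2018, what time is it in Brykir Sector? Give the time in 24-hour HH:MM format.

01:00

1 February 2018 is a Thursday, so the first Saturday is February 3.
1 September 2018 is a Saturday, so the first Monday is September 3.
28 February 2018 falls between 3 February and 3 September, so daylight saving is in effect and Varell Canton is at UTC−03:00.
15:00 Varell Canton + 3h = 18:00 UTC.
1 October 2017 is a Sunday, so Sundays fall on 1, 8, 15, 22, 29; the last is October 29.
1 April 2018 is a Sunday, so the first Sunday is April 1 and the second is April 8.
At the standard offset (UTC+06:00), 18:00 UTC + 6h = 00:00 Brykir Sector standard time (rolling into the next day, 1 March 2018).
Daylight saving runs 29 October 2017 – 8 April 2018; the standard-time date in Brykir Sector, 1 March 2018, is inside that window, so Brykir Sector is at UTC+07:00.
18:00 UTC + 7h = 01:00 Brykir Sector (rolling into the next day, 1 March 2018).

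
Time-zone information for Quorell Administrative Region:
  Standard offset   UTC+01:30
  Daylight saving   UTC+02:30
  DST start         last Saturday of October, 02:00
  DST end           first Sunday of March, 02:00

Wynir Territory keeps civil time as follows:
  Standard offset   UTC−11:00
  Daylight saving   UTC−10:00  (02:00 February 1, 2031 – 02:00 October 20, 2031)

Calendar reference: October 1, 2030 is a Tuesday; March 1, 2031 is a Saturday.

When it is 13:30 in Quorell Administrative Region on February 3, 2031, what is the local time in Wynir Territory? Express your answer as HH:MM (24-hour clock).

01:00

1 October 2030 is a Tuesday, so Saturdays fall on 5, 12, 19, 26; the last is October 26.
1 March 2031 is a Saturday, so the first Sunday is March 2.
Daylight saving runs 26 October 2030 – 2 March 2031; February 3, 2031 is inside that window, so Quorell Administrative Region is at UTC+02:30.
13:30 Quorell Administrative Region − 2h30m = 11:00 UTC.
At the standard offset (UTC−11:00), 11:00 UTC − 11h = 00:00 Wynir Territory standard time.
Daylight saving runs 1 February – 20 October; the standard-time date in Wynir Territory, February 3, 2031, is inside that window, so Wynir Territory is at UTC−10:00.
11:00 UTC − 10h = 01:00 Wynir Territory.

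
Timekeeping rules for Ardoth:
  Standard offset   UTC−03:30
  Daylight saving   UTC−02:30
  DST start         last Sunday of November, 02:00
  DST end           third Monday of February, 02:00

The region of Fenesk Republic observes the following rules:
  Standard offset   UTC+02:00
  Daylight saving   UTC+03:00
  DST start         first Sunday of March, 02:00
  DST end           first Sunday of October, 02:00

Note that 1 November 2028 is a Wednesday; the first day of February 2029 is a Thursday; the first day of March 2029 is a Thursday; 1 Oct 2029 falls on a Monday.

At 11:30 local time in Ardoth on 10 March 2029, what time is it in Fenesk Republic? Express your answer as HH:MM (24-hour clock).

18:00

1 November 2028 is a Wednesday, so Sundays fall on 5, 12, 19, 26; the last is November 26.
1 February 2029 is a Thursday, so the first Monday is February 5 and the third is February 19.
10 March 2029 is outside the daylight-saving period (26 November 2028 – 19 February 2029), so Ardoth is on standard time, UTC−03:30.
11:30 Ardoth + 3h30m = 15:00 UTC.
1 March 2029 is a Thursday, so the first Sunday is March 4.
1 October 2029 is a Monday, so the first Sunday is October 7.
At the standard offset (UTC+02:00), 15:00 UTC + 2h = 17:00 Fenesk Republic standard time.
Daylight saving runs 4 March – 7 October; the standard-time date in Fenesk Republic, 10 March 2029, is inside that window, so Fenesk Republic is at UTC+03:00.
15:00 UTC + 3h = 18:00 Fenesk Republic.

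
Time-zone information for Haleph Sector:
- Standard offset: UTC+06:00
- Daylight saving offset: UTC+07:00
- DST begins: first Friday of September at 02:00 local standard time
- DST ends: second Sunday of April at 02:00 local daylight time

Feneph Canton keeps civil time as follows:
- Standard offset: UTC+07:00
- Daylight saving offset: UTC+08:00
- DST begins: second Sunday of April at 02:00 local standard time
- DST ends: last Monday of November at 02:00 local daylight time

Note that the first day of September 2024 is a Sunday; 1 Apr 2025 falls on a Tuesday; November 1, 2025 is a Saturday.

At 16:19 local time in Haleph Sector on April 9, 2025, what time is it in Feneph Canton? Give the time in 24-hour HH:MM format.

16:19

1 September 2024 is a Sunday, so the first Friday is September 6.
1 April 2025 is a Tuesday, so the first Sunday is April 6 and the second is April 13.
Daylight saving runs 6 September 2024 – 13 April 2025; April 9, 2025 is inside that window, so Haleph Sector is at UTC+07:00.
16:19 Haleph Sector − 7h = 09:19 UTC.
1 April 2025 is a Tuesday, so the first Sunday is April 6 and the second is April 13.
1 November 2025 is a Saturday, so Mondays fall on 3, 10, 17, 24; the last is November 24.
At the standard offset (UTC+07:00), 09:19 UTC + 7h = 16:19 Feneph Canton standard time.
The standard-time date in Feneph Canton, April 9, 2025, does not fall between 13 April and 24 November, so daylight saving is not in effect and Feneph Canton is at UTC+07:00.
09:19 UTC + 7h = 16:19 Feneph Canton.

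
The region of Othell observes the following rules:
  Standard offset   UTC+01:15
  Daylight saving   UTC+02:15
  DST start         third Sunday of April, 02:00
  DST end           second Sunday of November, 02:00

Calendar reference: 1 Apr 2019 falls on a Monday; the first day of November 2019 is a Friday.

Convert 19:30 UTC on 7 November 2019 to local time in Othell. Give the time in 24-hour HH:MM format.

1 April 2019 is a Monday, so the first Sunday is April 7 and the third is April 21.
1 November 2019 is a Friday, so the first Sunday is November 3 and the second is November 10.
At the standard offset (UTC+01:15), 19:30 UTC + 1h15m = 20:45 Othell standard time.
The standard-time date in Othell, 7 November 2019, lies within the daylight-saving period (21 April – 10 November), so Othell is on daylight time, UTC+02:15.
19:30 UTC + 2h15m = 21:45 local.

21:45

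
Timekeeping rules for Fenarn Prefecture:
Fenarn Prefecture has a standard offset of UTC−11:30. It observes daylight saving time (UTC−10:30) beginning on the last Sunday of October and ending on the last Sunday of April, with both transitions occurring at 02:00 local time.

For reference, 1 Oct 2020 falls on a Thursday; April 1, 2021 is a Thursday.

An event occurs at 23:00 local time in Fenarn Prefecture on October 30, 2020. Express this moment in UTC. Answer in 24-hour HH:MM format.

09:30

1 October 2020 is a Thursday, so Sundays fall on 4, 11, 18, 25; the last is October 25.
1 April 2021 is a Thursday, so Sundays fall on 4, 11, 18, 25; the last is April 25.
October 30, 2020 lies within the daylight-saving period (25 October 2020 – 25 April 2021), so Fenarn Prefecture is on daylight time, UTC−10:30.
23:00 local + 10h30m = 09:30 UTC (rolling into the next day, 31 October 2020).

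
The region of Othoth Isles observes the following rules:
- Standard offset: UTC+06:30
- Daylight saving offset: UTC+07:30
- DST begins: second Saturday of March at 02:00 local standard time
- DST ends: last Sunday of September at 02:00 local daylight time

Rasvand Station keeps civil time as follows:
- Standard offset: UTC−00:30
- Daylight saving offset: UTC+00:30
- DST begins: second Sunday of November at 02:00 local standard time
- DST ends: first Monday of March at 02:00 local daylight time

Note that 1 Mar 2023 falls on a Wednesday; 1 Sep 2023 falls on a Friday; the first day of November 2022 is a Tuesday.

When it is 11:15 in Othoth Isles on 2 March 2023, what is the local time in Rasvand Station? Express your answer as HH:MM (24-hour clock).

1 March 2023 is a Wednesday, so the first Saturday is March 4 and the second is March 11.
1 September 2023 is a Friday, so Sundays fall on 3, 10, 17, 24; the last is September 24.
2 March 2023 does not fall between 11 March and 24 September, so daylight saving is not in effect and Othoth Isles is at UTC+06:30.
11:15 Othoth Isles − 6h30m = 04:45 UTC.
1 November 2022 is a Tuesday, so the first Sunday is November 6 and the second is November 13.
1 March 2023 is a Wednesday, so the first Monday is March 6.
At the standard offset (UTC−00:30), 04:45 UTC − 0h30m = 04:15 Rasvand Station standard time.
Daylight saving runs 13 November 2022 – 6 March 2023; the standard-time date in Rasvand Station, 2 March 2023, is inside that window, so Rasvand Station is at UTC+00:30.
04:45 UTC + 0h30m = 05:15 Rasvand Station.

05:15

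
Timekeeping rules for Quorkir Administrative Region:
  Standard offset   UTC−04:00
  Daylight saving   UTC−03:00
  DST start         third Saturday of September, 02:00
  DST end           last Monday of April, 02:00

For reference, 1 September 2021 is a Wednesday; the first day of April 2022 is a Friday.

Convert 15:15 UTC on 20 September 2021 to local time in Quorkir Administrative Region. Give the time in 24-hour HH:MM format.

12:15

1 September 2021 is a Wednesday, so the first Saturday is September 4 and the third is September 18.
1 April 2022 is a Friday, so Mondays fall on 4, 11, 18, 25; the last is April 25.
At the standard offset (UTC−04:00), 15:15 UTC − 4h = 11:15 Quorkir Administrative Region standard time.
The standard-time date in Quorkir Administrative Region, 20 September 2021, lies within the daylight-saving period (18 September 2021 – 25 April 2022), so Quorkir Administrative Region is on daylight time, UTC−03:00.
15:15 UTC − 3h = 12:15 local.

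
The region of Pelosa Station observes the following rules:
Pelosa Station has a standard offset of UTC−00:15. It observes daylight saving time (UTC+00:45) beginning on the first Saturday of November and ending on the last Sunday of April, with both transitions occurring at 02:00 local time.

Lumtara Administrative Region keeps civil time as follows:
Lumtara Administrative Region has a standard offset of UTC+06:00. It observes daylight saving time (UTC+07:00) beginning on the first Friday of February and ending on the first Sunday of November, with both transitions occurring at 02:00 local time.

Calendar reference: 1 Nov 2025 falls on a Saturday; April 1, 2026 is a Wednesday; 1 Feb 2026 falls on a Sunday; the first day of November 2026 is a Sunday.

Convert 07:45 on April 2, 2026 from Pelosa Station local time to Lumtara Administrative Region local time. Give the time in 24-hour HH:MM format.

14:00

1 November 2025 is a Saturday, so the first Saturday is November 1.
1 April 2026 is a Wednesday, so Sundays fall on 5, 12, 19, 26; the last is April 26.
Daylight saving runs 1 November 2025 – 26 April 2026; April 2, 2026 is inside that window, so Pelosa Station is at UTC+00:45.
07:45 Pelosa Station − 0h45m = 07:00 UTC.
1 February 2026 is a Sunday, so the first Friday is February 6.
1 November 2026 is a Sunday, so the first Sunday is November 1.
At the standard offset (UTC+06:00), 07:00 UTC + 6h = 13:00 Lumtara Administrative Region standard time.
The standard-time date in Lumtara Administrative Region, April 2, 2026, lies within the daylight-saving period (6 February – 1 November), so Lumtara Administrative Region is on daylight time, UTC+07:00.
07:00 UTC + 7h = 14:00 Lumtara Administrative Region.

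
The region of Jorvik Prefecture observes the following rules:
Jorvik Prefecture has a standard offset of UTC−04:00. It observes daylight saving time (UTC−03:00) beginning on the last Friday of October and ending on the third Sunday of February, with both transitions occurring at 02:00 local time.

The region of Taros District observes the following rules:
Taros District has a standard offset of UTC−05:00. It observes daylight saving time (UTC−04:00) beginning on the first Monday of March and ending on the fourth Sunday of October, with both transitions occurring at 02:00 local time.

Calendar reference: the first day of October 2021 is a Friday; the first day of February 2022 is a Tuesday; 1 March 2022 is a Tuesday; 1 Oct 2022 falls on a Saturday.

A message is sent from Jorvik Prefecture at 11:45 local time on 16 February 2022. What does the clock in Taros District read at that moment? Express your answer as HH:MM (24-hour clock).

1 October 2021 is a Friday, so Fridays fall on 1, 8, 15, 22, 29; the last is October 29.
1 February 2022 is a Tuesday, so the first Sunday is February 6 and the third is February 20.
16 February 2022 falls between 29 October 2021 and 20 February 2022, so daylight saving is in effect and Jorvik Prefecture is at UTC−03:00.
11:45 Jorvik Prefecture + 3h = 14:45 UTC.
1 March 2022 is a Tuesday, so the first Monday is March 7.
1 October 2022 is a Saturday, so the first Sunday is October 2 and the fourth is October 23.
At the standard offset (UTC−05:00), 14:45 UTC − 5h = 09:45 Taros District standard time.
The standard-time date in Taros District, 16 February 2022, is outside the daylight-saving period (7 March – 23 October), so Taros District is on standard time, UTC−05:00.
14:45 UTC − 5h = 09:45 Taros District.

09:45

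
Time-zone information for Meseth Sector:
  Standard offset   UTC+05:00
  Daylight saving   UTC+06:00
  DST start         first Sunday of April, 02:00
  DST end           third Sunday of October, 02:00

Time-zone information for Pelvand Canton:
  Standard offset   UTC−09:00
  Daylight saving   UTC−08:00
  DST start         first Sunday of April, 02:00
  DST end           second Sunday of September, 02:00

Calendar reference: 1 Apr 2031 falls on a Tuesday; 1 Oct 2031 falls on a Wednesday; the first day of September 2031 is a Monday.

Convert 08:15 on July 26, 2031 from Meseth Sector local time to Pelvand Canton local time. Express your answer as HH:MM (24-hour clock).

18:15

1 April 2031 is a Tuesday, so the first Sunday is April 6.
1 October 2031 is a Wednesday, so the first Sunday is October 5 and the third is October 19.
July 26, 2031 lies within the daylight-saving period (6 April – 19 October), so Meseth Sector is on daylight time, UTC+06:00.
08:15 Meseth Sector − 6h = 02:15 UTC.
1 April 2031 is a Tuesday, so the first Sunday is April 6.
1 September 2031 is a Monday, so the first Sunday is September 7 and the second is September 14.
At the standard offset (UTC−09:00), 02:15 UTC − 9h = 17:15 Pelvand Canton standard time (rolling into the previous day, 25 July 2031).
The standard-time date in Pelvand Canton, July 25, 2031, lies within the daylight-saving period (6 April – 14 September), so Pelvand Canton is on daylight time, UTC−08:00.
02:15 UTC − 8h = 18:15 Pelvand Canton (rolling into the previous day, 25 July 2031).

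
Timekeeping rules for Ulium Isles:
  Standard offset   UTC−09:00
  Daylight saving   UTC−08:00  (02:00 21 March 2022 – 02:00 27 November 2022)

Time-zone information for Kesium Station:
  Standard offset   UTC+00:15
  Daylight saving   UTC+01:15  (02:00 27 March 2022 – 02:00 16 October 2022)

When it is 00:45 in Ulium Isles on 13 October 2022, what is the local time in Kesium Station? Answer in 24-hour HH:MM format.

10:00

Daylight saving runs 21 March – 27 November; 13 October 2022 is inside that window, so Ulium Isles is at UTC−08:00.
00:45 Ulium Isles + 8h = 08:45 UTC.
At the standard offset (UTC+00:15), 08:45 UTC + 0h15m = 09:00 Kesium Station standard time.
Daylight saving runs 27 March – 16 October; the standard-time date in Kesium Station, 13 October 2022, is inside that window, so Kesium Station is at UTC+01:15.
08:45 UTC + 1h15m = 10:00 Kesium Station.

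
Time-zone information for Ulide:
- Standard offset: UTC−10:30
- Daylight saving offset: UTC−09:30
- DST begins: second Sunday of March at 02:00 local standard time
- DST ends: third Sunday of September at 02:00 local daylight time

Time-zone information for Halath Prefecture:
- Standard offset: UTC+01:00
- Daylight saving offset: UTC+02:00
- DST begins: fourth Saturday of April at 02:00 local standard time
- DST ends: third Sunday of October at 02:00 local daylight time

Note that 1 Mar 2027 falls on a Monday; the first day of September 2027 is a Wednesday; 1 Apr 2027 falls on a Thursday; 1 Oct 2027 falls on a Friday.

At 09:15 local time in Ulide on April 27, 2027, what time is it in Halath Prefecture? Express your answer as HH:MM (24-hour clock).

20:45

1 March 2027 is a Monday, so the first Sunday is March 7 and the second is March 14.
1 September 2027 is a Wednesday, so the first Sunday is September 5 and the third is September 19.
April 27, 2027 lies within the daylight-saving period (14 March – 19 September), so Ulide is on daylight time, UTC−09:30.
09:15 Ulide + 9h30m = 18:45 UTC.
1 April 2027 is a Thursday, so the first Saturday is April 3 and the fourth is April 24.
1 October 2027 is a Friday, so the first Sunday is October 3 and the third is October 17.
At the standard offset (UTC+01:00), 18:45 UTC + 1h = 19:45 Halath Prefecture standard time.
The standard-time date in Halath Prefecture, April 27, 2027, lies within the daylight-saving period (24 April – 17 October), so Halath Prefecture is on daylight time, UTC+02:00.
18:45 UTC + 2h = 20:45 Halath Prefecture.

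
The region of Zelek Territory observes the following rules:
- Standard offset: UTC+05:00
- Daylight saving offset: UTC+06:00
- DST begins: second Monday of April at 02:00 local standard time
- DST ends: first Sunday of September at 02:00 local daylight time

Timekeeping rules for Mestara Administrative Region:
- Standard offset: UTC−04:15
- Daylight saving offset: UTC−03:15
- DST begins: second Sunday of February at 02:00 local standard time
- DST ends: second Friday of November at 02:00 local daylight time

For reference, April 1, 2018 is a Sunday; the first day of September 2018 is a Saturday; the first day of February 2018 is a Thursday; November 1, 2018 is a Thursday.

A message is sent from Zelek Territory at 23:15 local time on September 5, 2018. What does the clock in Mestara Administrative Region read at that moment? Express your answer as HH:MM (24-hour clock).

1 April 2018 is a Sunday, so the first Monday is April 2 and the second is April 9.
1 September 2018 is a Saturday, so the first Sunday is September 2.
Daylight saving runs 9 April – 2 September; September 5, 2018 is outside that window, so Zelek Territory is on standard time at UTC+05:00.
23:15 Zelek Territory − 5h = 18:15 UTC.
1 February 2018 is a Thursday, so the first Sunday is February 4 and the second is February 11.
1 November 2018 is a Thursday, so the first Friday is November 2 and the second is November 9.
At the standard offset (UTC−04:15), 18:15 UTC − 4h15m = 14:00 Mestara Administrative Region standard time.
The standard-time date in Mestara Administrative Region, September 5, 2018, falls between 11 February and 9 November, so daylight saving is in effect and Mestara Administrative Region is at UTC−03:15.
18:15 UTC − 3h15m = 15:00 Mestara Administrative Region.

15:00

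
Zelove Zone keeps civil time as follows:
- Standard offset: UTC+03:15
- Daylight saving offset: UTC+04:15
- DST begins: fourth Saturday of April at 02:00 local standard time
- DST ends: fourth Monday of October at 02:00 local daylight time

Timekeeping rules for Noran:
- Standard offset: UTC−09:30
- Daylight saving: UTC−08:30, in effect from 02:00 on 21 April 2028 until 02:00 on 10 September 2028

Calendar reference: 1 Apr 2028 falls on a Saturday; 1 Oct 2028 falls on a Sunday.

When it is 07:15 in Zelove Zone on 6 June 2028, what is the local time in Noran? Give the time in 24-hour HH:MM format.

1 April 2028 is a Saturday, so the first Saturday is April 1 and the fourth is April 22.
1 October 2028 is a Sunday, so the first Monday is October 2 and the fourth is October 23.
6 June 2028 lies within the daylight-saving period (22 April – 23 October), so Zelove Zone is on daylight time, UTC+04:15.
07:15 Zelove Zone − 4h15m = 03:00 UTC.
At the standard offset (UTC−09:30), 03:00 UTC − 9h30m = 17:30 Noran standard time (rolling into the previous day, 5 June 2028).
The standard-time date in Noran, 5 June 2028, lies within the daylight-saving period (21 April – 10 September), so Noran is on daylight time, UTC−08:30.
03:00 UTC − 8h30m = 18:30 Noran (rolling into the previous day, 5 June 2028).

18:30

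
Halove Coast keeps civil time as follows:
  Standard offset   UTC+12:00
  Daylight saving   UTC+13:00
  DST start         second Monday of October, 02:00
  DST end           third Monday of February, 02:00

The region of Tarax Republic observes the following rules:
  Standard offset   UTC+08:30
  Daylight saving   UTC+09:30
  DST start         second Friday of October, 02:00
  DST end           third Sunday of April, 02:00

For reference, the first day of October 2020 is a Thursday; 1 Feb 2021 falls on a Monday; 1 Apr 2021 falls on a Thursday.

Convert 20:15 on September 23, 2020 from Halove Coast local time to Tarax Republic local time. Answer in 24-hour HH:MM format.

1 October 2020 is a Thursday, so the first Monday is October 5 and the second is October 12.
1 February 2021 is a Monday, so the first Monday is February 1 and the third is February 15.
Daylight saving runs 12 October 2020 – 15 February 2021; September 23, 2020 is outside that window, so Halove Coast is on standard time at UTC+12:00.
20:15 Halove Coast − 12h = 08:15 UTC.
1 October 2020 is a Thursday, so the first Friday is October 2 and the second is October 9.
1 April 2021 is a Thursday, so the first Sunday is April 4 and the third is April 18.
At the standard offset (UTC+08:30), 08:15 UTC + 8h30m = 16:45 Tarax Republic standard time.
Daylight saving runs 9 October 2020 – 18 April 2021; the standard-time date in Tarax Republic, September 23, 2020, is outside that window, so Tarax Republic is on standard time at UTC+08:30.
08:15 UTC + 8h30m = 16:45 Tarax Republic.

16:45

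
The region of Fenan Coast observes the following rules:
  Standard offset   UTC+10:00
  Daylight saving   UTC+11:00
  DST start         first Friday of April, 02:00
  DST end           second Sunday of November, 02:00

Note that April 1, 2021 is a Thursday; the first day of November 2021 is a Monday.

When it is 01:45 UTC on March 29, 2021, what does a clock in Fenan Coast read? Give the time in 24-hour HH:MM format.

1 April 2021 is a Thursday, so the first Friday is April 2.
1 November 2021 is a Monday, so the first Sunday is November 7 and the second is November 14.
At the standard offset (UTC+10:00), 01:45 UTC + 10h = 11:45 Fenan Coast standard time.
The standard-time date in Fenan Coast, March 29, 2021, does not fall between 2 April and 14 November, so daylight saving is not in effect and Fenan Coast is at UTC+10:00.
01:45 UTC + 10h = 11:45 local.

11:45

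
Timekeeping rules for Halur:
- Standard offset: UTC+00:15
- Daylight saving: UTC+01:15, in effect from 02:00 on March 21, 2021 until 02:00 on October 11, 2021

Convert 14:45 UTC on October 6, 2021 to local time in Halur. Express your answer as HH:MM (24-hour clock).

At the standard offset (UTC+00:15), 14:45 UTC + 0h15m = 15:00 Halur standard time.
Daylight saving runs 21 March – 11 October; the standard-time date in Halur, October 6, 2021, is inside that window, so Halur is at UTC+01:15.
14:45 UTC + 1h15m = 16:00 local.

16:00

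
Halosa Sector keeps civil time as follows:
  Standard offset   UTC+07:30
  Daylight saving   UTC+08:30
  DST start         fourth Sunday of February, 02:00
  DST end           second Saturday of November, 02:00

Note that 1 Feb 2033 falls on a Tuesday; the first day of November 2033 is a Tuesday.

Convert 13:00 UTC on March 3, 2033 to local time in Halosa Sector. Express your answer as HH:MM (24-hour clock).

1 February 2033 is a Tuesday, so the first Sunday is February 6 and the fourth is February 27.
1 November 2033 is a Tuesday, so the first Saturday is November 5 and the second is November 12.
At the standard offset (UTC+07:30), 13:00 UTC + 7h30m = 20:30 Halosa Sector standard time.
The standard-time date in Halosa Sector, March 3, 2033, lies within the daylight-saving period (27 February – 12 November), so Halosa Sector is on daylight time, UTC+08:30.
13:00 UTC + 8h30m = 21:30 local.

21:30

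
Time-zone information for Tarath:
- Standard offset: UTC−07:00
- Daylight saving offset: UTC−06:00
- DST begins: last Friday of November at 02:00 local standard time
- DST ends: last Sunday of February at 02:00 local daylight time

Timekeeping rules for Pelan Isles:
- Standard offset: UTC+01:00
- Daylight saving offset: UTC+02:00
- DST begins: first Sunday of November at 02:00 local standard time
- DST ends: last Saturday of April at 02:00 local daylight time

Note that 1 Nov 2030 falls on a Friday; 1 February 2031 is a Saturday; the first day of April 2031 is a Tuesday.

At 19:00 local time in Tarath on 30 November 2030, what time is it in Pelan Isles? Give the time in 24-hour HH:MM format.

03:00

1 November 2030 is a Friday, so Fridays fall on 1, 8, 15, 22, 29; the last is November 29.
1 February 2031 is a Saturday, so Sundays fall on 2, 9, 16, 23; the last is February 23.
Daylight saving runs 29 November 2030 – 23 February 2031; 30 November 2030 is inside that window, so Tarath is at UTC−06:00.
19:00 Tarath + 6h = 01:00 UTC (rolling into the next day, 1 December 2030).
1 November 2030 is a Friday, so the first Sunday is November 3.
1 April 2031 is a Tuesday, so Saturdays fall on 5, 12, 19, 26; the last is April 26.
At the standard offset (UTC+01:00), 01:00 UTC + 1h = 02:00 Pelan Isles standard time.
The standard-time date in Pelan Isles, 1 December 2030, falls between 3 November 2030 and 26 April 2031, so daylight saving is in effect and Pelan Isles is at UTC+02:00.
01:00 UTC + 2h = 03:00 Pelan Isles.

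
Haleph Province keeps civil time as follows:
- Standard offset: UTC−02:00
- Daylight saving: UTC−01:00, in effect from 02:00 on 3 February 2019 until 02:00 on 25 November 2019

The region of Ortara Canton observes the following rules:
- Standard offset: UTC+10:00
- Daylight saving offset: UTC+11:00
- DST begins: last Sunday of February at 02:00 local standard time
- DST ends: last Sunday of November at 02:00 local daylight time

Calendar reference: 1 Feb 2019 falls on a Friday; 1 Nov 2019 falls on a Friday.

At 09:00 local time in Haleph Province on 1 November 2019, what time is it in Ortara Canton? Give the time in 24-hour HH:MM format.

21:00

1 November 2019 lies within the daylight-saving period (3 February – 25 November), so Haleph Province is on daylight time, UTC−01:00.
09:00 Haleph Province + 1h = 10:00 UTC.
1 February 2019 is a Friday, so Sundays fall on 3, 10, 17, 24; the last is February 24.
1 November 2019 is a Friday, so Sundays fall on 3, 10, 17, 24; the last is November 24.
At the standard offset (UTC+10:00), 10:00 UTC + 10h = 20:00 Ortara Canton standard time.
Daylight saving runs 24 February – 24 November; the standard-time date in Ortara Canton, 1 November 2019, is inside that window, so Ortara Canton is at UTC+11:00.
10:00 UTC + 11h = 21:00 Ortara Canton.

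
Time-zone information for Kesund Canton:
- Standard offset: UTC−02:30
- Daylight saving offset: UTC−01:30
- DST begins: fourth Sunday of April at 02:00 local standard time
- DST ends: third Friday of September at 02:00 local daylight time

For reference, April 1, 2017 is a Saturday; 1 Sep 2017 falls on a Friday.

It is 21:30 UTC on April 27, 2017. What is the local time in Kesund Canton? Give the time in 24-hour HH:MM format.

1 April 2017 is a Saturday, so the first Sunday is April 2 and the fourth is April 23.
1 September 2017 is a Friday, so the first Friday is September 1 and the third is September 15.
At the standard offset (UTC−02:30), 21:30 UTC − 2h30m = 19:00 Kesund Canton standard time.
The standard-time date in Kesund Canton, April 27, 2017, lies within the daylight-saving period (23 April – 15 September), so Kesund Canton is on daylight time, UTC−01:30.
21:30 UTC − 1h30m = 20:00 local.

20:00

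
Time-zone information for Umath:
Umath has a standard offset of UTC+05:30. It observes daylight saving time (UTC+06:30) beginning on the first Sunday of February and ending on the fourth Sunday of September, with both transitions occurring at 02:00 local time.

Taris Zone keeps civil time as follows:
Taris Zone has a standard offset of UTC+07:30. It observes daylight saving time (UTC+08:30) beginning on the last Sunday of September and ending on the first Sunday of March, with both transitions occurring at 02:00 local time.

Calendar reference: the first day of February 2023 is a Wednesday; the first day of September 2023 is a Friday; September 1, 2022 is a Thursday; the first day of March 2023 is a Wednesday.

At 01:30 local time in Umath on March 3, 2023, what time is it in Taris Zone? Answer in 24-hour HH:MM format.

03:30

1 February 2023 is a Wednesday, so the first Sunday is February 5.
1 September 2023 is a Friday, so the first Sunday is September 3 and the fourth is September 24.
March 3, 2023 lies within the daylight-saving period (5 February – 24 September), so Umath is on daylight time, UTC+06:30.
01:30 Umath − 6h30m = 19:00 UTC (rolling into the previous day, 2 March 2023).
1 September 2022 is a Thursday, so Sundays fall on 4, 11, 18, 25; the last is September 25.
1 March 2023 is a Wednesday, so the first Sunday is March 5.
At the standard offset (UTC+07:30), 19:00 UTC + 7h30m = 02:30 Taris Zone standard time (rolling into the next day, 3 March 2023).
Daylight saving runs 25 September 2022 – 5 March 2023; the standard-time date in Taris Zone, March 3, 2023, is inside that window, so Taris Zone is at UTC+08:30.
19:00 UTC + 8h30m = 03:30 Taris Zone (rolling into the next day, 3 March 2023).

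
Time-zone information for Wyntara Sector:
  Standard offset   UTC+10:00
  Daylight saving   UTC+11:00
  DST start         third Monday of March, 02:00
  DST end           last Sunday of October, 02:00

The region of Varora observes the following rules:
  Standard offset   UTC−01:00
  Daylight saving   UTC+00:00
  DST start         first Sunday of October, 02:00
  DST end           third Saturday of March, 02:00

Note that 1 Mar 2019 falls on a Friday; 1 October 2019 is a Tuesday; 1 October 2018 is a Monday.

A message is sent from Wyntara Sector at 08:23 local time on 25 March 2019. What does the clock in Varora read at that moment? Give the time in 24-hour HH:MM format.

1 March 2019 is a Friday, so the first Monday is March 4 and the third is March 18.
1 October 2019 is a Tuesday, so Sundays fall on 6, 13, 20, 27; the last is October 27.
25 March 2019 lies within the daylight-saving period (18 March – 27 October), so Wyntara Sector is on daylight time, UTC+11:00.
08:23 Wyntara Sector − 11h = 21:23 UTC (rolling into the previous day, 24 March 2019).
1 October 2018 is a Monday, so the first Sunday is October 7.
1 March 2019 is a Friday, so the first Saturday is March 2 and the third is March 16.
At the standard offset (UTC−01:00), 21:23 UTC − 1h = 20:23 Varora standard time.
Daylight saving runs 7 October 2018 – 16 March 2019; the standard-time date in Varora, 24 March 2019, is outside that window, so Varora is on standard time at UTC−01:00.
21:23 UTC − 1h = 20:23 Varora.

20:23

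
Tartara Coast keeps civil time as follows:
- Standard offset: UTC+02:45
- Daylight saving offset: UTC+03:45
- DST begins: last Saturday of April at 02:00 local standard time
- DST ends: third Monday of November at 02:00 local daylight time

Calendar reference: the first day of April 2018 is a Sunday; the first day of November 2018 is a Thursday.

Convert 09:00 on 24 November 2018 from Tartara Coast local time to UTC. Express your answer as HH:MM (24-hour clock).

1 April 2018 is a Sunday, so Saturdays fall on 7, 14, 21, 28; the last is April 28.
1 November 2018 is a Thursday, so the first Monday is November 5 and the third is November 19.
Daylight saving runs 28 April – 19 November; 24 November 2018 is outside that window, so Tartara Coast is on standard time at UTC+02:45.
09:00 local − 2h45m = 06:15 UTC.

06:15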